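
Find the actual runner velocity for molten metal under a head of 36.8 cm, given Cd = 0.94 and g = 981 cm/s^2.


Formula: v = Cd * sqrt(2 * g * h)  (Torricelli with discharge coefficient)
2*g*h = 2 * 981 * 36.8 = 72201.6 cm^2/s^2
sqrt(72201.6) = 268.70355 cm/s
v = 0.94 * 268.70355 = 252.5813 cm/s

252.5813 cm/s


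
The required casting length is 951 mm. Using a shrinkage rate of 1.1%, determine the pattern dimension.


Formula: L_pattern = L_casting * (1 + shrinkage_rate/100)
Shrinkage factor = 1 + 1.1/100 = 1.011
L_pattern = 951 mm * 1.011 = 961.4610 mm


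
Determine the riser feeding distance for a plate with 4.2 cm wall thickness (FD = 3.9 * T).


Formula: FD = 3.9 * T  (riser feeding-distance rule)
FD = 3.9 * 4.2 cm = 16.3800 cm

Final answer: 16.3800 cm


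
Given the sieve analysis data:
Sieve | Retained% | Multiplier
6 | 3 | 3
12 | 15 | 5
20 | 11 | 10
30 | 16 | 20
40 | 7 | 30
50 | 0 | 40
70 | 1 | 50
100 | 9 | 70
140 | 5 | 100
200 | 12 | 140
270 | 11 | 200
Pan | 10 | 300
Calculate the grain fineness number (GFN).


Formula: GFN = sum(pct * multiplier) / sum(pct)
sum(pct * multiplier) = 8784
sum(pct) = 100
GFN = 8784 / 100 = 87.84

87.84


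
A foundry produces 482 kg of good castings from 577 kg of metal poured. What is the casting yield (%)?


Formula: Casting Yield = (W_good / W_total) * 100
Yield = (482 kg / 577 kg) * 100 = 83.5355%


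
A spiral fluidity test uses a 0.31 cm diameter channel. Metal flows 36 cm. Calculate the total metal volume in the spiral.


Formula: V = pi * (d/2)^2 * L  (cylinder volume)
Radius = 0.31/2 = 0.155 cm
V = pi * 0.155^2 * 36 = 2.7172 cm^3

Final answer: 2.7172 cm^3


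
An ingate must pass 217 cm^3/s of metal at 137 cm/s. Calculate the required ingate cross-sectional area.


Formula: A_ingate = Q / v  (continuity equation)
A = 217 cm^3/s / 137 cm/s = 1.5839 cm^2


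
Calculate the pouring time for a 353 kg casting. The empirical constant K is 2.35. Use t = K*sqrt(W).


Formula: t = K * sqrt(W)
sqrt(W) = sqrt(353) = 18.78829
t = 2.35 * 18.78829 = 44.1525 s

Answer: 44.1525 s


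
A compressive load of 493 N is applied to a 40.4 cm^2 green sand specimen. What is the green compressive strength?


Formula: Compressive Strength = Force / Area
Strength = 493 N / 40.4 cm^2 = 12.2030 N/cm^2

12.2030 N/cm^2


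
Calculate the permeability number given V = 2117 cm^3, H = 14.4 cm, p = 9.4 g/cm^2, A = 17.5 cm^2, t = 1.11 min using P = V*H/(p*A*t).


Formula: Permeability Number P = (V * H) / (p * A * t)
Numerator: V * H = 2117 * 14.4 = 30484.8
Denominator: p * A * t = 9.4 * 17.5 * 1.11 = 182.595
P = 30484.8 / 182.595 = 166.9531

Answer: 166.9531


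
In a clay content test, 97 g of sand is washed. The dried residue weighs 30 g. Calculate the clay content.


Formula: Clay% = (W_total - W_washed) / W_total * 100
Clay mass = 97 - 30 = 67 g
Clay% = 67 / 97 * 100 = 69.0722%

69.0722%


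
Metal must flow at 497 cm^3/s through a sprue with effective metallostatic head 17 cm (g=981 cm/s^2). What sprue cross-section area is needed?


Formula: v = sqrt(2*g*h), A = Q/v
Velocity: v = sqrt(2 * 981 * 17) = sqrt(33354) = 182.6308 cm/s
Sprue area: A = Q / v = 497 / 182.6308 = 2.7213 cm^2

Final answer: 2.7213 cm^2


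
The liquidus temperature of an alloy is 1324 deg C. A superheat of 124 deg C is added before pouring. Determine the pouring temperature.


Formula: T_pour = T_melt + Superheat
T_pour = 1324 + 124 = 1448 deg C

Final answer: 1448 deg C


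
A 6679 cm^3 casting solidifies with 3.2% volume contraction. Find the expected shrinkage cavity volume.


Formula: V_shrink = V_casting * shrinkage_pct / 100
V_shrink = 6679 cm^3 * 3.2 / 100 = 213.7280 cm^3

Final answer: 213.7280 cm^3


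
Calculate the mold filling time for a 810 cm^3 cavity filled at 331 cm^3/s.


Formula: t_fill = V_mold / Q_flow
t = 810 cm^3 / 331 cm^3/s = 2.4471 s

Answer: 2.4471 s


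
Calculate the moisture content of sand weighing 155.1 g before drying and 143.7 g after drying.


Formula: MC = (W_wet - W_dry) / W_wet * 100
Water mass = 155.1 - 143.7 = 11.4 g
MC = 11.4 / 155.1 * 100 = 7.3501%


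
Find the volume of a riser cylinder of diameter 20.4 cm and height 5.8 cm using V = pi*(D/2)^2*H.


Formula: V = pi * (D/2)^2 * H  (cylinder volume)
Radius = D/2 = 20.4/2 = 10.2 cm
V = pi * 10.2^2 * 5.8 = 1895.7375 cm^3


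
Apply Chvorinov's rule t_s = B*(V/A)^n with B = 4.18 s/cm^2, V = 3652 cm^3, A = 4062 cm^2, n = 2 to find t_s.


Formula: t_s = B * (V/A)^n  (Chvorinov's rule, n=2)
Modulus M = V/A = 3652/4062 = 0.899065 cm
M^2 = 0.899065^2 = 0.808318 cm^2
t_s = 4.18 * 0.808318 = 3.3788 s


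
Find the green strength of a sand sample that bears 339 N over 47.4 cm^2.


Formula: Compressive Strength = Force / Area
Strength = 339 N / 47.4 cm^2 = 7.1519 N/cm^2

Final answer: 7.1519 N/cm^2


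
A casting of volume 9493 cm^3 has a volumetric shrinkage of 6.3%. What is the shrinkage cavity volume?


Formula: V_shrink = V_casting * shrinkage_pct / 100
V_shrink = 9493 cm^3 * 6.3 / 100 = 598.0590 cm^3

598.0590 cm^3


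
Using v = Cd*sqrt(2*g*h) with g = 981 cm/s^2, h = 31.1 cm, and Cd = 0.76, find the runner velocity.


Formula: v = Cd * sqrt(2 * g * h)  (Torricelli with discharge coefficient)
2*g*h = 2 * 981 * 31.1 = 61018.2 cm^2/s^2
sqrt(61018.2) = 247.01862 cm/s
v = 0.76 * 247.01862 = 187.7342 cm/s

187.7342 cm/s


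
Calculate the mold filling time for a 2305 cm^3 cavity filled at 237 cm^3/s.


Formula: t_fill = V_mold / Q_flow
t = 2305 cm^3 / 237 cm^3/s = 9.7257 s


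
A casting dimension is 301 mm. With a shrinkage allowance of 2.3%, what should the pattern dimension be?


Formula: L_pattern = L_casting * (1 + shrinkage_rate/100)
Shrinkage factor = 1 + 2.3/100 = 1.023
L_pattern = 301 mm * 1.023 = 307.9230 mm

Final answer: 307.9230 mm


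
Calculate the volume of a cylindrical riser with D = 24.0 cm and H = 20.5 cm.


Formula: V = pi * (D/2)^2 * H  (cylinder volume)
Radius = D/2 = 24.0/2 = 12.0 cm
V = pi * 12.0^2 * 20.5 = 9273.9815 cm^3

Answer: 9273.9815 cm^3


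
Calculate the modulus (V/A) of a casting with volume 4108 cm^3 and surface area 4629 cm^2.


Formula: Casting Modulus M = V / A
M = 4108 cm^3 / 4629 cm^2 = 0.8874 cm

Final answer: 0.8874 cm


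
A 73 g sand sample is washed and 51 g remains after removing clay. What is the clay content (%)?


Formula: Clay% = (W_total - W_washed) / W_total * 100
Clay mass = 73 - 51 = 22 g
Clay% = 22 / 73 * 100 = 30.1370%


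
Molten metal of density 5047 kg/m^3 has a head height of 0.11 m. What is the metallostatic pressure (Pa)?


Formula: P = rho * g * h
rho * g = 5047 * 9.81 = 49511.07 N/m^3
P = 49511.07 * 0.11 = 5446.2177 Pa


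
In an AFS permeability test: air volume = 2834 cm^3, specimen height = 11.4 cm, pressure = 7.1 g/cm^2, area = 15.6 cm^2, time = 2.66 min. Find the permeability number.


Formula: Permeability Number P = (V * H) / (p * A * t)
Numerator: V * H = 2834 * 11.4 = 32307.6
Denominator: p * A * t = 7.1 * 15.6 * 2.66 = 294.6216
P = 32307.6 / 294.6216 = 109.6579


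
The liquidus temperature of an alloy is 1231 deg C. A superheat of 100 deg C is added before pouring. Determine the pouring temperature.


Formula: T_pour = T_melt + Superheat
T_pour = 1231 + 100 = 1331 deg C

1331 deg C


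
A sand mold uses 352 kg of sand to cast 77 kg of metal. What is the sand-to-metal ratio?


Formula: Sand-to-Metal Ratio = W_sand / W_metal
Ratio = 352 kg / 77 kg = 4.5714

Final answer: 4.5714


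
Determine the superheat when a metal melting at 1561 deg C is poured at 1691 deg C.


Formula: Superheat = T_pour - T_melt
Superheat = 1691 - 1561 = 130 deg C


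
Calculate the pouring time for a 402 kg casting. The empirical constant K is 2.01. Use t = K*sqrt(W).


Formula: t = K * sqrt(W)
sqrt(W) = sqrt(402) = 20.04994
t = 2.01 * 20.04994 = 40.3004 s

Final answer: 40.3004 s


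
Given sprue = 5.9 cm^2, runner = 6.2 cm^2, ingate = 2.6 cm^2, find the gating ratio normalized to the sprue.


Sprue:Runner:Ingate = 1 : 6.2/5.9 : 2.6/5.9 = 1:1.05:0.44

Final answer: 1:1.05:0.44


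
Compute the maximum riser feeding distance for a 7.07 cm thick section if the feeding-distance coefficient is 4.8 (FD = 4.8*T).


Formula: FD = 4.8 * T  (riser feeding-distance rule)
FD = 4.8 * 7.07 cm = 33.9360 cm

Final answer: 33.9360 cm


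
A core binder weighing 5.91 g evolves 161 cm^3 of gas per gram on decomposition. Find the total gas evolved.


Formula: V_gas = W_binder * gas_evolution_rate
V = 5.91 g * 161 cm^3/g = 951.5100 cm^3

Final answer: 951.5100 cm^3


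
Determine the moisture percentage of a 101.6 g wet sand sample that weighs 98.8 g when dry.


Formula: MC = (W_wet - W_dry) / W_wet * 100
Water mass = 101.6 - 98.8 = 2.8 g
MC = 2.8 / 101.6 * 100 = 2.7559%

Answer: 2.7559%


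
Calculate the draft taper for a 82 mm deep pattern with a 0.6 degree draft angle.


Formula: taper = depth * tan(draft_angle)
tan(0.6 deg) = 0.0104724
taper = 82 mm * 0.0104724 = 0.8587 mm

Answer: 0.8587 mm


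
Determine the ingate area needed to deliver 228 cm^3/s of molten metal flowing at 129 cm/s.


Formula: A_ingate = Q / v  (continuity equation)
A = 228 cm^3/s / 129 cm/s = 1.7674 cm^2

Final answer: 1.7674 cm^2


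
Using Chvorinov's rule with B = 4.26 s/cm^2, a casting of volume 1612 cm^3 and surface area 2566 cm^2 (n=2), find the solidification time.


Formula: t_s = B * (V/A)^n  (Chvorinov's rule, n=2)
Modulus M = V/A = 1612/2566 = 0.628215 cm
M^2 = 0.628215^2 = 0.394654 cm^2
t_s = 4.26 * 0.394654 = 1.6812 s


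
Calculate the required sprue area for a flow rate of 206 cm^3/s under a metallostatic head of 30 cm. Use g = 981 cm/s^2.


Formula: v = sqrt(2*g*h), A = Q/v
Velocity: v = sqrt(2 * 981 * 30) = sqrt(58860) = 242.6108 cm/s
Sprue area: A = Q / v = 206 / 242.6108 = 0.8491 cm^2

0.8491 cm^2


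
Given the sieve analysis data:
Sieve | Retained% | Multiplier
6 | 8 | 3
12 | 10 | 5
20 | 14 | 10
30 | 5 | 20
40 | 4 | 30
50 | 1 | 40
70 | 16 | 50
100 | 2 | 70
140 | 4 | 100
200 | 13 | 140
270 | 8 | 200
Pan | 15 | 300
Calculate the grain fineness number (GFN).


Formula: GFN = sum(pct * multiplier) / sum(pct)
sum(pct * multiplier) = 9734
sum(pct) = 100
GFN = 9734 / 100 = 97.34

97.34


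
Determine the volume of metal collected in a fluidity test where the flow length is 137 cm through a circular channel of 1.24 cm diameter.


Formula: V = pi * (d/2)^2 * L  (cylinder volume)
Radius = 1.24/2 = 0.62 cm
V = pi * 0.62^2 * 137 = 165.4451 cm^3

Answer: 165.4451 cm^3


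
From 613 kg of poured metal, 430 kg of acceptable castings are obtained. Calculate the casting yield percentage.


Formula: Casting Yield = (W_good / W_total) * 100
Yield = (430 kg / 613 kg) * 100 = 70.1468%

Final answer: 70.1468%


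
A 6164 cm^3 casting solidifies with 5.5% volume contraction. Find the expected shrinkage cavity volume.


Formula: V_shrink = V_casting * shrinkage_pct / 100
V_shrink = 6164 cm^3 * 5.5 / 100 = 339.0200 cm^3

Answer: 339.0200 cm^3


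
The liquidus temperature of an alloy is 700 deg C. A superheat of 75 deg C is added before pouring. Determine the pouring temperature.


Formula: T_pour = T_melt + Superheat
T_pour = 700 + 75 = 775 deg C

775 deg C


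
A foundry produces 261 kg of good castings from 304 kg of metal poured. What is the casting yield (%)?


Formula: Casting Yield = (W_good / W_total) * 100
Yield = (261 kg / 304 kg) * 100 = 85.8553%

Final answer: 85.8553%


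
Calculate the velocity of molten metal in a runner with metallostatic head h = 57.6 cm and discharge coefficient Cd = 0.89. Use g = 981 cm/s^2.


Formula: v = Cd * sqrt(2 * g * h)  (Torricelli with discharge coefficient)
2*g*h = 2 * 981 * 57.6 = 113011.2 cm^2/s^2
sqrt(113011.2) = 336.17138 cm/s
v = 0.89 * 336.17138 = 299.1925 cm/s

299.1925 cm/s


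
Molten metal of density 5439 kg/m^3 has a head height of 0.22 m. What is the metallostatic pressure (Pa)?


Formula: P = rho * g * h
rho * g = 5439 * 9.81 = 53356.59 N/m^3
P = 53356.59 * 0.22 = 11738.4498 Pa


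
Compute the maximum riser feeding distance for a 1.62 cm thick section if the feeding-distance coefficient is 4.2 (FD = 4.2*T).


Formula: FD = 4.2 * T  (riser feeding-distance rule)
FD = 4.2 * 1.62 cm = 6.8040 cm


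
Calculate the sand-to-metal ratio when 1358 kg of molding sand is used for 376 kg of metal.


Formula: Sand-to-Metal Ratio = W_sand / W_metal
Ratio = 1358 kg / 376 kg = 3.6117

Final answer: 3.6117


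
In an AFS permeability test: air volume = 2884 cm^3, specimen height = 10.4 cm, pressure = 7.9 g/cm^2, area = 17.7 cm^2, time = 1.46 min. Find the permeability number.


Formula: Permeability Number P = (V * H) / (p * A * t)
Numerator: V * H = 2884 * 10.4 = 29993.6
Denominator: p * A * t = 7.9 * 17.7 * 1.46 = 204.1518
P = 29993.6 / 204.1518 = 146.9181


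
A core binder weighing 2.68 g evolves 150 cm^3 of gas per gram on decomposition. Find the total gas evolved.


Formula: V_gas = W_binder * gas_evolution_rate
V = 2.68 g * 150 cm^3/g = 402.0000 cm^3

402.0000 cm^3


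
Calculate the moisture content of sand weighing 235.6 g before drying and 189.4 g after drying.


Formula: MC = (W_wet - W_dry) / W_wet * 100
Water mass = 235.6 - 189.4 = 46.2 g
MC = 46.2 / 235.6 * 100 = 19.6095%


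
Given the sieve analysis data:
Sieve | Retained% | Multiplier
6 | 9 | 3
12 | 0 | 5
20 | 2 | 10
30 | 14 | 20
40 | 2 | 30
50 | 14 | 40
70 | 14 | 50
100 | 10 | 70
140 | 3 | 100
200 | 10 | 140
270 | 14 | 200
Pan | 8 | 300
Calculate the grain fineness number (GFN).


Formula: GFN = sum(pct * multiplier) / sum(pct)
sum(pct * multiplier) = 9247
sum(pct) = 100
GFN = 9247 / 100 = 92.47


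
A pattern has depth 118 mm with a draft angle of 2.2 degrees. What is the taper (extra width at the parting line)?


Formula: taper = depth * tan(draft_angle)
tan(2.2 deg) = 0.0384161
taper = 118 mm * 0.0384161 = 4.5331 mm

Answer: 4.5331 mm


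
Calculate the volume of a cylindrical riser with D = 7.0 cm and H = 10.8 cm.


Formula: V = pi * (D/2)^2 * H  (cylinder volume)
Radius = D/2 = 7.0/2 = 3.5 cm
V = pi * 3.5^2 * 10.8 = 415.6327 cm^3

Final answer: 415.6327 cm^3


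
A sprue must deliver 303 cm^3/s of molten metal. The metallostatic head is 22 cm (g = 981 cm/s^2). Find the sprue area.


Formula: v = sqrt(2*g*h), A = Q/v
Velocity: v = sqrt(2 * 981 * 22) = sqrt(43164) = 207.7595 cm/s
Sprue area: A = Q / v = 303 / 207.7595 = 1.4584 cm^2


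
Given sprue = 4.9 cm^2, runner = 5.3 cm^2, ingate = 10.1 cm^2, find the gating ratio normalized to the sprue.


Sprue:Runner:Ingate = 1 : 5.3/4.9 : 10.1/4.9 = 1:1.08:2.06


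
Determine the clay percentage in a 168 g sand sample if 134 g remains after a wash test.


Formula: Clay% = (W_total - W_washed) / W_total * 100
Clay mass = 168 - 134 = 34 g
Clay% = 34 / 168 * 100 = 20.2381%

Final answer: 20.2381%


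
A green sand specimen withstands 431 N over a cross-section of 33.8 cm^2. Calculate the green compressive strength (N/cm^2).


Formula: Compressive Strength = Force / Area
Strength = 431 N / 33.8 cm^2 = 12.7515 N/cm^2

Final answer: 12.7515 N/cm^2


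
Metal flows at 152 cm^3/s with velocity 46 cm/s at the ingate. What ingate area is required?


Formula: A_ingate = Q / v  (continuity equation)
A = 152 cm^3/s / 46 cm/s = 3.3043 cm^2

Final answer: 3.3043 cm^2


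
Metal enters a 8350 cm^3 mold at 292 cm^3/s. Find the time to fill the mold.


Formula: t_fill = V_mold / Q_flow
t = 8350 cm^3 / 292 cm^3/s = 28.5959 s

28.5959 s


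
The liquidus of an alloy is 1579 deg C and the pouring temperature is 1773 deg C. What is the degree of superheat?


Formula: Superheat = T_pour - T_melt
Superheat = 1773 - 1579 = 194 deg C

194 deg C


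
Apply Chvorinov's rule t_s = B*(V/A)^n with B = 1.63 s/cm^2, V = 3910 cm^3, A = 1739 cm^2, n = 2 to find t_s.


Formula: t_s = B * (V/A)^n  (Chvorinov's rule, n=2)
Modulus M = V/A = 3910/1739 = 2.248419 cm
M^2 = 2.248419^2 = 5.055388 cm^2
t_s = 1.63 * 5.055388 = 8.2403 s

Answer: 8.2403 s


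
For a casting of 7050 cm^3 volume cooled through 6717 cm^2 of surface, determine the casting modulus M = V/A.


Formula: Casting Modulus M = V / A
M = 7050 cm^3 / 6717 cm^2 = 1.0496 cm

Answer: 1.0496 cm


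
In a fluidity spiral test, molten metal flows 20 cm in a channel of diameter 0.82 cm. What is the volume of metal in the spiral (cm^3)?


Formula: V = pi * (d/2)^2 * L  (cylinder volume)
Radius = 0.82/2 = 0.41 cm
V = pi * 0.41^2 * 20 = 10.5620 cm^3

Answer: 10.5620 cm^3


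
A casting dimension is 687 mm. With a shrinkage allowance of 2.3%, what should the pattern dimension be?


Formula: L_pattern = L_casting * (1 + shrinkage_rate/100)
Shrinkage factor = 1 + 2.3/100 = 1.023
L_pattern = 687 mm * 1.023 = 702.8010 mm

702.8010 mm


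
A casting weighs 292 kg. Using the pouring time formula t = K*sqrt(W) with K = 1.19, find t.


Formula: t = K * sqrt(W)
sqrt(W) = sqrt(292) = 17.08801
t = 1.19 * 17.08801 = 20.3347 s


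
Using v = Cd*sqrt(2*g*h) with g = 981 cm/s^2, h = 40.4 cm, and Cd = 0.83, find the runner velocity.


Formula: v = Cd * sqrt(2 * g * h)  (Torricelli with discharge coefficient)
2*g*h = 2 * 981 * 40.4 = 79264.8 cm^2/s^2
sqrt(79264.8) = 281.54005 cm/s
v = 0.83 * 281.54005 = 233.6782 cm/s

Final answer: 233.6782 cm/s


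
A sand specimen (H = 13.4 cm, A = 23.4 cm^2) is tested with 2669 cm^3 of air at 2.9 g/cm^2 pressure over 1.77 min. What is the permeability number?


Formula: Permeability Number P = (V * H) / (p * A * t)
Numerator: V * H = 2669 * 13.4 = 35764.6
Denominator: p * A * t = 2.9 * 23.4 * 1.77 = 120.1122
P = 35764.6 / 120.1122 = 297.7599


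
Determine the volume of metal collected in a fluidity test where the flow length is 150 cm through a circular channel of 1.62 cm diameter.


Formula: V = pi * (d/2)^2 * L  (cylinder volume)
Radius = 1.62/2 = 0.81 cm
V = pi * 0.81^2 * 150 = 309.1798 cm^3

Final answer: 309.1798 cm^3


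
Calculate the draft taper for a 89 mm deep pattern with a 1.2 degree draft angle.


Formula: taper = depth * tan(draft_angle)
tan(1.2 deg) = 0.0209470
taper = 89 mm * 0.0209470 = 1.8643 mm

1.8643 mm


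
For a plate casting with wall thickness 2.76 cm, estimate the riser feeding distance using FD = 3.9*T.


Formula: FD = 3.9 * T  (riser feeding-distance rule)
FD = 3.9 * 2.76 cm = 10.7640 cm

Answer: 10.7640 cm


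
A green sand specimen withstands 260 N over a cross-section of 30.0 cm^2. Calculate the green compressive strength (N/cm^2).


Formula: Compressive Strength = Force / Area
Strength = 260 N / 30.0 cm^2 = 8.6667 N/cm^2

Answer: 8.6667 N/cm^2


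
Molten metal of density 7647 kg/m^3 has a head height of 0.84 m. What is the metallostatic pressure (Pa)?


Formula: P = rho * g * h
rho * g = 7647 * 9.81 = 75017.07 N/m^3
P = 75017.07 * 0.84 = 63014.3388 Pa


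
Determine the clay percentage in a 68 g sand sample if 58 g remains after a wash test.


Formula: Clay% = (W_total - W_washed) / W_total * 100
Clay mass = 68 - 58 = 10 g
Clay% = 10 / 68 * 100 = 14.7059%

Answer: 14.7059%


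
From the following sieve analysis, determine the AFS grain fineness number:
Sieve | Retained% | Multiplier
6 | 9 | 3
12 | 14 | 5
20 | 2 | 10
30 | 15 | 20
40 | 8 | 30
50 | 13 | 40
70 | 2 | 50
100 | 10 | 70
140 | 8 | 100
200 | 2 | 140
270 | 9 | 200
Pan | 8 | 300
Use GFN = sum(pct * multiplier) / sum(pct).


Formula: GFN = sum(pct * multiplier) / sum(pct)
sum(pct * multiplier) = 7257
sum(pct) = 100
GFN = 7257 / 100 = 72.57

72.57


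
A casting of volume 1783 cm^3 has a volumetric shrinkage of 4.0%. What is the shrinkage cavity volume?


Formula: V_shrink = V_casting * shrinkage_pct / 100
V_shrink = 1783 cm^3 * 4.0 / 100 = 71.3200 cm^3

71.3200 cm^3


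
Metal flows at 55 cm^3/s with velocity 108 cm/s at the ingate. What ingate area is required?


Formula: A_ingate = Q / v  (continuity equation)
A = 55 cm^3/s / 108 cm/s = 0.5093 cm^2


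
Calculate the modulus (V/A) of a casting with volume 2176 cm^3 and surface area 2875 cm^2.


Formula: Casting Modulus M = V / A
M = 2176 cm^3 / 2875 cm^2 = 0.7569 cm

0.7569 cm


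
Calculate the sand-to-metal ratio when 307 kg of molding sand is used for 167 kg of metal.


Formula: Sand-to-Metal Ratio = W_sand / W_metal
Ratio = 307 kg / 167 kg = 1.8383

Final answer: 1.8383


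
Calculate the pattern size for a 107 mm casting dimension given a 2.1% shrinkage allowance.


Formula: L_pattern = L_casting * (1 + shrinkage_rate/100)
Shrinkage factor = 1 + 2.1/100 = 1.021
L_pattern = 107 mm * 1.021 = 109.2470 mm

Final answer: 109.2470 mm


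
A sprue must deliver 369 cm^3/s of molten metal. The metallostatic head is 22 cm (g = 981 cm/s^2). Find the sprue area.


Formula: v = sqrt(2*g*h), A = Q/v
Velocity: v = sqrt(2 * 981 * 22) = sqrt(43164) = 207.7595 cm/s
Sprue area: A = Q / v = 369 / 207.7595 = 1.7761 cm^2


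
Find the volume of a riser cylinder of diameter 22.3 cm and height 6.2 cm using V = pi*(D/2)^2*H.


Formula: V = pi * (D/2)^2 * H  (cylinder volume)
Radius = D/2 = 22.3/2 = 11.15 cm
V = pi * 11.15^2 * 6.2 = 2421.5380 cm^3

2421.5380 cm^3


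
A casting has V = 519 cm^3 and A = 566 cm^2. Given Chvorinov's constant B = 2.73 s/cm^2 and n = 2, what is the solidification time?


Formula: t_s = B * (V/A)^n  (Chvorinov's rule, n=2)
Modulus M = V/A = 519/566 = 0.916961 cm
M^2 = 0.916961^2 = 0.840817 cm^2
t_s = 2.73 * 0.840817 = 2.2954 s

Final answer: 2.2954 s


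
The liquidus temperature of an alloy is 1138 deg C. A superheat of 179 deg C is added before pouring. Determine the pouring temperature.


Formula: T_pour = T_melt + Superheat
T_pour = 1138 + 179 = 1317 deg C

Final answer: 1317 deg C


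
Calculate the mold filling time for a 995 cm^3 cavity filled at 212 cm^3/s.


Formula: t_fill = V_mold / Q_flow
t = 995 cm^3 / 212 cm^3/s = 4.6934 s

4.6934 s


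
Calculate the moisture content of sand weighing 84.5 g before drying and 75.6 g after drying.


Formula: MC = (W_wet - W_dry) / W_wet * 100
Water mass = 84.5 - 75.6 = 8.9 g
MC = 8.9 / 84.5 * 100 = 10.5325%

Final answer: 10.5325%


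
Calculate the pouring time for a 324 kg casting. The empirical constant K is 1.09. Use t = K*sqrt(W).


Formula: t = K * sqrt(W)
sqrt(W) = sqrt(324) = 18.00000
t = 1.09 * 18.00000 = 19.6200 s

19.6200 s


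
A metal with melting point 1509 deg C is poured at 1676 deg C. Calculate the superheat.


Formula: Superheat = T_pour - T_melt
Superheat = 1676 - 1509 = 167 deg C


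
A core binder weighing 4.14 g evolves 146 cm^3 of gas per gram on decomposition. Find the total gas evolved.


Formula: V_gas = W_binder * gas_evolution_rate
V = 4.14 g * 146 cm^3/g = 604.4400 cm^3


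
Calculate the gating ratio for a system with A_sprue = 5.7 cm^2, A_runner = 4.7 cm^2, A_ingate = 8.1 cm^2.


Sprue:Runner:Ingate = 1 : 4.7/5.7 : 8.1/5.7 = 1:0.82:1.42

1:0.82:1.42


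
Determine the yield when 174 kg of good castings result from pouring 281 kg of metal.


Formula: Casting Yield = (W_good / W_total) * 100
Yield = (174 kg / 281 kg) * 100 = 61.9217%

61.9217%


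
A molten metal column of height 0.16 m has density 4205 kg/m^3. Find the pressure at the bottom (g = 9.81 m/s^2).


Formula: P = rho * g * h
rho * g = 4205 * 9.81 = 41251.05 N/m^3
P = 41251.05 * 0.16 = 6600.1680 Pa


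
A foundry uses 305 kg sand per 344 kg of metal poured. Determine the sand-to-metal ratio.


Formula: Sand-to-Metal Ratio = W_sand / W_metal
Ratio = 305 kg / 344 kg = 0.8866

0.8866


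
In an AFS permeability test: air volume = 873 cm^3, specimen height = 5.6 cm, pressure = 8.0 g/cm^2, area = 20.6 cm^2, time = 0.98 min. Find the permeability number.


Formula: Permeability Number P = (V * H) / (p * A * t)
Numerator: V * H = 873 * 5.6 = 4888.8
Denominator: p * A * t = 8.0 * 20.6 * 0.98 = 161.504
P = 4888.8 / 161.504 = 30.2705

Answer: 30.2705


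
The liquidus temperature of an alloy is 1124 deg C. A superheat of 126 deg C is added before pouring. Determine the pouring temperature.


Formula: T_pour = T_melt + Superheat
T_pour = 1124 + 126 = 1250 deg C

1250 deg C


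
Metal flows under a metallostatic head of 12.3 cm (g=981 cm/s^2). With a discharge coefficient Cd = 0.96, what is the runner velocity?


Formula: v = Cd * sqrt(2 * g * h)  (Torricelli with discharge coefficient)
2*g*h = 2 * 981 * 12.3 = 24132.6 cm^2/s^2
sqrt(24132.6) = 155.34671 cm/s
v = 0.96 * 155.34671 = 149.1328 cm/s


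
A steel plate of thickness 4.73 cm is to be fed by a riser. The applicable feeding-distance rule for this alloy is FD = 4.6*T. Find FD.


Formula: FD = 4.6 * T  (riser feeding-distance rule)
FD = 4.6 * 4.73 cm = 21.7580 cm

Answer: 21.7580 cm


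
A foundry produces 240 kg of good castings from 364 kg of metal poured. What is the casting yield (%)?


Formula: Casting Yield = (W_good / W_total) * 100
Yield = (240 kg / 364 kg) * 100 = 65.9341%


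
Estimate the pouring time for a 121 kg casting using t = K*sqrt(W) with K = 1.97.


Formula: t = K * sqrt(W)
sqrt(W) = sqrt(121) = 11.00000
t = 1.97 * 11.00000 = 21.6700 s


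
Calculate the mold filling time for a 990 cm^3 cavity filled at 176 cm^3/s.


Formula: t_fill = V_mold / Q_flow
t = 990 cm^3 / 176 cm^3/s = 5.6250 s


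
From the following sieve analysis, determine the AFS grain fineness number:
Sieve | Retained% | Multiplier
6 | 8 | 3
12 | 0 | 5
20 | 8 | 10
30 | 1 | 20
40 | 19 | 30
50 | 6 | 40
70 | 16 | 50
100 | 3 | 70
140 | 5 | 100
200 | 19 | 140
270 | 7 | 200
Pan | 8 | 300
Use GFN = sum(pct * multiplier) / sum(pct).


Formula: GFN = sum(pct * multiplier) / sum(pct)
sum(pct * multiplier) = 8904
sum(pct) = 100
GFN = 8904 / 100 = 89.04

89.04


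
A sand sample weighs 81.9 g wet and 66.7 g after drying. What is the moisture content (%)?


Formula: MC = (W_wet - W_dry) / W_wet * 100
Water mass = 81.9 - 66.7 = 15.2 g
MC = 15.2 / 81.9 * 100 = 18.5592%

18.5592%


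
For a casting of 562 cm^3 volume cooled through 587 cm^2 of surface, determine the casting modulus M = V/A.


Formula: Casting Modulus M = V / A
M = 562 cm^3 / 587 cm^2 = 0.9574 cm

0.9574 cm


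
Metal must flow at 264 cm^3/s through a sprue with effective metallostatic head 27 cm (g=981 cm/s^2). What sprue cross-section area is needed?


Formula: v = sqrt(2*g*h), A = Q/v
Velocity: v = sqrt(2 * 981 * 27) = sqrt(52974) = 230.1608 cm/s
Sprue area: A = Q / v = 264 / 230.1608 = 1.1470 cm^2


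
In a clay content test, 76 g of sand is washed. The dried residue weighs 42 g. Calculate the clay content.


Formula: Clay% = (W_total - W_washed) / W_total * 100
Clay mass = 76 - 42 = 34 g
Clay% = 34 / 76 * 100 = 44.7368%

Final answer: 44.7368%


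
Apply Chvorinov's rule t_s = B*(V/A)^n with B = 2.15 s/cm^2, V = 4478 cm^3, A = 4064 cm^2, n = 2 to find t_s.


Formula: t_s = B * (V/A)^n  (Chvorinov's rule, n=2)
Modulus M = V/A = 4478/4064 = 1.101870 cm
M^2 = 1.101870^2 = 1.214117 cm^2
t_s = 2.15 * 1.214117 = 2.6104 s

Final answer: 2.6104 s


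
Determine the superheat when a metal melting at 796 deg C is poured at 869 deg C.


Formula: Superheat = T_pour - T_melt
Superheat = 869 - 796 = 73 deg C

73 deg C


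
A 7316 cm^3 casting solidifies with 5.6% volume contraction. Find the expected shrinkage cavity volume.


Formula: V_shrink = V_casting * shrinkage_pct / 100
V_shrink = 7316 cm^3 * 5.6 / 100 = 409.6960 cm^3

Answer: 409.6960 cm^3


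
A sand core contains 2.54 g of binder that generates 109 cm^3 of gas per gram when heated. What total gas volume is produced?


Formula: V_gas = W_binder * gas_evolution_rate
V = 2.54 g * 109 cm^3/g = 276.8600 cm^3

276.8600 cm^3


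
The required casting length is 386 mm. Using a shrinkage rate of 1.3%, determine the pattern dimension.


Formula: L_pattern = L_casting * (1 + shrinkage_rate/100)
Shrinkage factor = 1 + 1.3/100 = 1.013
L_pattern = 386 mm * 1.013 = 391.0180 mm

Final answer: 391.0180 mm


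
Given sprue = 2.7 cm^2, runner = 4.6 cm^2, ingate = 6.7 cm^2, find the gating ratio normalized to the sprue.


Sprue:Runner:Ingate = 1 : 4.6/2.7 : 6.7/2.7 = 1:1.70:2.48

Final answer: 1:1.70:2.48


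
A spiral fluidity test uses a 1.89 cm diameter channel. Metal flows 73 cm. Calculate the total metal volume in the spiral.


Formula: V = pi * (d/2)^2 * L  (cylinder volume)
Radius = 1.89/2 = 0.945 cm
V = pi * 0.945^2 * 73 = 204.8030 cm^3


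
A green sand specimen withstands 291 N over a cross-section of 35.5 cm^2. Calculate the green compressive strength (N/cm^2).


Formula: Compressive Strength = Force / Area
Strength = 291 N / 35.5 cm^2 = 8.1972 N/cm^2

Final answer: 8.1972 N/cm^2


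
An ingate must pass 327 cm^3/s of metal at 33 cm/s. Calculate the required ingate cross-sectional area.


Formula: A_ingate = Q / v  (continuity equation)
A = 327 cm^3/s / 33 cm/s = 9.9091 cm^2

9.9091 cm^2


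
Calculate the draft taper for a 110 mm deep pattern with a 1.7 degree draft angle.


Formula: taper = depth * tan(draft_angle)
tan(1.7 deg) = 0.0296793
taper = 110 mm * 0.0296793 = 3.2647 mm

Final answer: 3.2647 mm


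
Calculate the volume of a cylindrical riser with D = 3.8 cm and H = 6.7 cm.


Formula: V = pi * (D/2)^2 * H  (cylinder volume)
Radius = D/2 = 3.8/2 = 1.9 cm
V = pi * 1.9^2 * 6.7 = 75.9857 cm^3


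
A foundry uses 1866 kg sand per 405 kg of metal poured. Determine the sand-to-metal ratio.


Formula: Sand-to-Metal Ratio = W_sand / W_metal
Ratio = 1866 kg / 405 kg = 4.6074

4.6074


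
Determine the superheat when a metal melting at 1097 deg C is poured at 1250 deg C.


Formula: Superheat = T_pour - T_melt
Superheat = 1250 - 1097 = 153 deg C


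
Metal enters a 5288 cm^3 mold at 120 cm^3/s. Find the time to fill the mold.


Formula: t_fill = V_mold / Q_flow
t = 5288 cm^3 / 120 cm^3/s = 44.0667 s

Final answer: 44.0667 s


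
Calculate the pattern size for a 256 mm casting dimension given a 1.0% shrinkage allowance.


Formula: L_pattern = L_casting * (1 + shrinkage_rate/100)
Shrinkage factor = 1 + 1.0/100 = 1.01
L_pattern = 256 mm * 1.01 = 258.5600 mm

Answer: 258.5600 mm


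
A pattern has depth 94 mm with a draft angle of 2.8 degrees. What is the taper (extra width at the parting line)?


Formula: taper = depth * tan(draft_angle)
tan(2.8 deg) = 0.0489082
taper = 94 mm * 0.0489082 = 4.5974 mm

4.5974 mm


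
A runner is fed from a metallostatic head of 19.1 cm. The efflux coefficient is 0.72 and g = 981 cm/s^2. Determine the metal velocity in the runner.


Formula: v = Cd * sqrt(2 * g * h)  (Torricelli with discharge coefficient)
2*g*h = 2 * 981 * 19.1 = 37474.2 cm^2/s^2
sqrt(37474.2) = 193.58254 cm/s
v = 0.72 * 193.58254 = 139.3794 cm/s


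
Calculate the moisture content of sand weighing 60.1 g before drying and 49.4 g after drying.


Formula: MC = (W_wet - W_dry) / W_wet * 100
Water mass = 60.1 - 49.4 = 10.7 g
MC = 10.7 / 60.1 * 100 = 17.8037%

17.8037%


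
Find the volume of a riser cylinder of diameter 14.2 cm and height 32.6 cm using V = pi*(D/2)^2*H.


Formula: V = pi * (D/2)^2 * H  (cylinder volume)
Radius = D/2 = 14.2/2 = 7.1 cm
V = pi * 7.1^2 * 32.6 = 5162.7866 cm^3

Answer: 5162.7866 cm^3


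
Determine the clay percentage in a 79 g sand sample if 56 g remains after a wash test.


Formula: Clay% = (W_total - W_washed) / W_total * 100
Clay mass = 79 - 56 = 23 g
Clay% = 23 / 79 * 100 = 29.1139%

Answer: 29.1139%


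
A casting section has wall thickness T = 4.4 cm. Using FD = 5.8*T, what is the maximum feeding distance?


Formula: FD = 5.8 * T  (riser feeding-distance rule)
FD = 5.8 * 4.4 cm = 25.5200 cm


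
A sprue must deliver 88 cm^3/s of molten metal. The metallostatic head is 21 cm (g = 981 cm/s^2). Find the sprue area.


Formula: v = sqrt(2*g*h), A = Q/v
Velocity: v = sqrt(2 * 981 * 21) = sqrt(41202) = 202.9828 cm/s
Sprue area: A = Q / v = 88 / 202.9828 = 0.4335 cm^2

0.4335 cm^2


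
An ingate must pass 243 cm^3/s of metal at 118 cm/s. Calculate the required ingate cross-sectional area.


Formula: A_ingate = Q / v  (continuity equation)
A = 243 cm^3/s / 118 cm/s = 2.0593 cm^2


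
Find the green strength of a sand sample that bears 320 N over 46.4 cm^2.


Formula: Compressive Strength = Force / Area
Strength = 320 N / 46.4 cm^2 = 6.8966 N/cm^2


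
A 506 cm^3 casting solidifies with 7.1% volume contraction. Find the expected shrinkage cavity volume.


Formula: V_shrink = V_casting * shrinkage_pct / 100
V_shrink = 506 cm^3 * 7.1 / 100 = 35.9260 cm^3

Answer: 35.9260 cm^3


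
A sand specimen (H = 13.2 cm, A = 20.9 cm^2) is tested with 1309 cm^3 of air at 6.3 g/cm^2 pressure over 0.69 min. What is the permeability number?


Formula: Permeability Number P = (V * H) / (p * A * t)
Numerator: V * H = 1309 * 13.2 = 17278.8
Denominator: p * A * t = 6.3 * 20.9 * 0.69 = 90.8523
P = 17278.8 / 90.8523 = 190.1856


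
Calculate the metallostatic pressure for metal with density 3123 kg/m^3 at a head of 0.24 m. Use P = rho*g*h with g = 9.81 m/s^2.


Formula: P = rho * g * h
rho * g = 3123 * 9.81 = 30636.63 N/m^3
P = 30636.63 * 0.24 = 7352.7912 Pa

Final answer: 7352.7912 Pa


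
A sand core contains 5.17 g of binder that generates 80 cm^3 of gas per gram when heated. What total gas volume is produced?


Formula: V_gas = W_binder * gas_evolution_rate
V = 5.17 g * 80 cm^3/g = 413.6000 cm^3


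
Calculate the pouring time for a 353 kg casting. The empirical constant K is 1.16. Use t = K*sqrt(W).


Formula: t = K * sqrt(W)
sqrt(W) = sqrt(353) = 18.78829
t = 1.16 * 18.78829 = 21.7944 s


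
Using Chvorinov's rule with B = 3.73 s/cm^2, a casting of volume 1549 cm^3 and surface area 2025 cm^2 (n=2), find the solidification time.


Formula: t_s = B * (V/A)^n  (Chvorinov's rule, n=2)
Modulus M = V/A = 1549/2025 = 0.764938 cm
M^2 = 0.764938^2 = 0.585130 cm^2
t_s = 3.73 * 0.585130 = 2.1825 s

Answer: 2.1825 s


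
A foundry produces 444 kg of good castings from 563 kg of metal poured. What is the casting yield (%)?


Formula: Casting Yield = (W_good / W_total) * 100
Yield = (444 kg / 563 kg) * 100 = 78.8632%


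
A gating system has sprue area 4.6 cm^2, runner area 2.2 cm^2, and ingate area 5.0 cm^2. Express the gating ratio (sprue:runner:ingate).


Sprue:Runner:Ingate = 1 : 2.2/4.6 : 5.0/4.6 = 1:0.48:1.09

1:0.48:1.09


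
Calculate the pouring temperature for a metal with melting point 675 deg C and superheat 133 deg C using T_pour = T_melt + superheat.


Formula: T_pour = T_melt + Superheat
T_pour = 675 + 133 = 808 deg C

Final answer: 808 deg C


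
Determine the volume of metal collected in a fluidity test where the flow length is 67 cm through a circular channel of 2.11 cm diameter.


Formula: V = pi * (d/2)^2 * L  (cylinder volume)
Radius = 2.11/2 = 1.055 cm
V = pi * 1.055^2 * 67 = 234.2770 cm^3


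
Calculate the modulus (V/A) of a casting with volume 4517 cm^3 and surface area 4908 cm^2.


Formula: Casting Modulus M = V / A
M = 4517 cm^3 / 4908 cm^2 = 0.9203 cm

0.9203 cm


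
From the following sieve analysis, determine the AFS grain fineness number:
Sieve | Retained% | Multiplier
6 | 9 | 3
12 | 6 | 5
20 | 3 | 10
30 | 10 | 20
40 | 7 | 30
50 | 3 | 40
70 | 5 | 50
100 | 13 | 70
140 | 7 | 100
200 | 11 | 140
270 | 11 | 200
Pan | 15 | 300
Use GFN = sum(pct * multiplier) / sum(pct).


Formula: GFN = sum(pct * multiplier) / sum(pct)
sum(pct * multiplier) = 10717
sum(pct) = 100
GFN = 10717 / 100 = 107.17


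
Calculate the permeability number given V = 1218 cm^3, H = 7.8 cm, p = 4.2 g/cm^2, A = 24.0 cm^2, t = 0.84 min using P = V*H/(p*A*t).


Formula: Permeability Number P = (V * H) / (p * A * t)
Numerator: V * H = 1218 * 7.8 = 9500.4
Denominator: p * A * t = 4.2 * 24.0 * 0.84 = 84.672
P = 9500.4 / 84.672 = 112.2024

Answer: 112.2024


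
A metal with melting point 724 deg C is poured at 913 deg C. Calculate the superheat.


Formula: Superheat = T_pour - T_melt
Superheat = 913 - 724 = 189 deg C


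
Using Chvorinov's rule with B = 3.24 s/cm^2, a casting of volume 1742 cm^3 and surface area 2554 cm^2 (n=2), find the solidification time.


Formula: t_s = B * (V/A)^n  (Chvorinov's rule, n=2)
Modulus M = V/A = 1742/2554 = 0.682067 cm
M^2 = 0.682067^2 = 0.465215 cm^2
t_s = 3.24 * 0.465215 = 1.5073 s


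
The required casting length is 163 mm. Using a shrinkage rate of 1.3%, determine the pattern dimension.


Formula: L_pattern = L_casting * (1 + shrinkage_rate/100)
Shrinkage factor = 1 + 1.3/100 = 1.013
L_pattern = 163 mm * 1.013 = 165.1190 mm

165.1190 mm


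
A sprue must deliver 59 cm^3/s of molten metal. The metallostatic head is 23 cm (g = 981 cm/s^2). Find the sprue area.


Formula: v = sqrt(2*g*h), A = Q/v
Velocity: v = sqrt(2 * 981 * 23) = sqrt(45126) = 212.4288 cm/s
Sprue area: A = Q / v = 59 / 212.4288 = 0.2777 cm^2


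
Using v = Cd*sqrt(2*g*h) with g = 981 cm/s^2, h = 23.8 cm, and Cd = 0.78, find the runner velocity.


Formula: v = Cd * sqrt(2 * g * h)  (Torricelli with discharge coefficient)
2*g*h = 2 * 981 * 23.8 = 46695.6 cm^2/s^2
sqrt(46695.6) = 216.09165 cm/s
v = 0.78 * 216.09165 = 168.5515 cm/s

Answer: 168.5515 cm/s


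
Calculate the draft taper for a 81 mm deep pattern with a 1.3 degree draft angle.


Formula: taper = depth * tan(draft_angle)
tan(1.3 deg) = 0.0226932
taper = 81 mm * 0.0226932 = 1.8381 mm

Answer: 1.8381 mm


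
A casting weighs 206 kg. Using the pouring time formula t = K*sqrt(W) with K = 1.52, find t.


Formula: t = K * sqrt(W)
sqrt(W) = sqrt(206) = 14.35270
t = 1.52 * 14.35270 = 21.8161 s

Final answer: 21.8161 s


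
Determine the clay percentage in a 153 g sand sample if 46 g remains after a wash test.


Formula: Clay% = (W_total - W_washed) / W_total * 100
Clay mass = 153 - 46 = 107 g
Clay% = 107 / 153 * 100 = 69.9346%

69.9346%


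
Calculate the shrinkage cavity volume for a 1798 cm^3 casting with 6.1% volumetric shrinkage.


Formula: V_shrink = V_casting * shrinkage_pct / 100
V_shrink = 1798 cm^3 * 6.1 / 100 = 109.6780 cm^3

Answer: 109.6780 cm^3


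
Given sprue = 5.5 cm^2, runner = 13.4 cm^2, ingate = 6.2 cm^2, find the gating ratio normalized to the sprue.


Sprue:Runner:Ingate = 1 : 13.4/5.5 : 6.2/5.5 = 1:2.44:1.13

Final answer: 1:2.44:1.13


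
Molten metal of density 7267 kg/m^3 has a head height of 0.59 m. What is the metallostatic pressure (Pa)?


Formula: P = rho * g * h
rho * g = 7267 * 9.81 = 71289.27 N/m^3
P = 71289.27 * 0.59 = 42060.6693 Pa


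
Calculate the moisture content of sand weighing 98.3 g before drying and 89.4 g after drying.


Formula: MC = (W_wet - W_dry) / W_wet * 100
Water mass = 98.3 - 89.4 = 8.9 g
MC = 8.9 / 98.3 * 100 = 9.0539%

Answer: 9.0539%


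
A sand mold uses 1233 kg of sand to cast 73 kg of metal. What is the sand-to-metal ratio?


Formula: Sand-to-Metal Ratio = W_sand / W_metal
Ratio = 1233 kg / 73 kg = 16.8904

16.8904


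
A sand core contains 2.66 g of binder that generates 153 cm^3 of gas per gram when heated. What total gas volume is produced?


Formula: V_gas = W_binder * gas_evolution_rate
V = 2.66 g * 153 cm^3/g = 406.9800 cm^3

Answer: 406.9800 cm^3


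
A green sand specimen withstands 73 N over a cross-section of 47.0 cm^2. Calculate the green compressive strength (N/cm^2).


Formula: Compressive Strength = Force / Area
Strength = 73 N / 47.0 cm^2 = 1.5532 N/cm^2

Answer: 1.5532 N/cm^2


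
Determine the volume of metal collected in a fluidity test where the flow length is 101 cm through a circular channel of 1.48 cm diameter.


Formula: V = pi * (d/2)^2 * L  (cylinder volume)
Radius = 1.48/2 = 0.74 cm
V = pi * 0.74^2 * 101 = 173.7539 cm^3

173.7539 cm^3


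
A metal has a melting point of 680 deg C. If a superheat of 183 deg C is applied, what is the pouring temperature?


Formula: T_pour = T_melt + Superheat
T_pour = 680 + 183 = 863 deg C

Answer: 863 deg C
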